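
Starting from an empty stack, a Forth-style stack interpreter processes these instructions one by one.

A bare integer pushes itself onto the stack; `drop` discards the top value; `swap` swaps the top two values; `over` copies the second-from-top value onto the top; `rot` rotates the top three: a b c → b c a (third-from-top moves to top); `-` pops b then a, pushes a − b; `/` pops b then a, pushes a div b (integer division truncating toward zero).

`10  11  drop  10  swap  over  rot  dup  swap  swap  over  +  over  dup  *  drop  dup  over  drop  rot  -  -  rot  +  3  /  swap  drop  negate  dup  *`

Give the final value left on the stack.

10     -> 10
11     -> 10 11
drop   -> 10
10     -> 10 10
swap   -> 10 10
over   -> 10 10 10
rot    -> 10 10 10
dup    -> 10 10 10 10
swap   -> 10 10 10 10
swap   -> 10 10 10 10
over   -> 10 10 10 10 10
+      -> 10 10 10 20
over   -> 10 10 10 20 10
dup    -> 10 10 10 20 10 10
*      -> 10 10 10 20 100
drop   -> 10 10 10 20
dup    -> 10 10 10 20 20
over   -> 10 10 10 20 20 20
drop   -> 10 10 10 20 20
rot    -> 10 10 20 20 10
-      -> 10 10 20 10
-      -> 10 10 10
rot    -> 10 10 10
+      -> 10 20
3      -> 10 20 3
/      -> 10 6
swap   -> 6 10
drop   -> 6
negate -> -6
dup    -> -6 -6
*      -> 36

36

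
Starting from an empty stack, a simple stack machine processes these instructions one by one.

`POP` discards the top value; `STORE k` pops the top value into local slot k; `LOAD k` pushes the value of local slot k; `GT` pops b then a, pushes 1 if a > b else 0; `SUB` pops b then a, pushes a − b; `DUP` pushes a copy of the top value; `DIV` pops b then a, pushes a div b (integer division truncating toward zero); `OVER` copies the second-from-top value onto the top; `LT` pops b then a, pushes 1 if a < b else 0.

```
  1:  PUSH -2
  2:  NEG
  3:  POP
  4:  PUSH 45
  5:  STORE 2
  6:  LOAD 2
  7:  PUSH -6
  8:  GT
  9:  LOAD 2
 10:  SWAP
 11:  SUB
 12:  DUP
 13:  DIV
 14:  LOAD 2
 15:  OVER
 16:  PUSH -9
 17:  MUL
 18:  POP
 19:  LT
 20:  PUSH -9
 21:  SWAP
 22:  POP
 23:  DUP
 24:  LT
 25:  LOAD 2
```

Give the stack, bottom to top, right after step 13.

[1]

PUSH -2 -> -2
NEG     -> 2
POP     -> (empty)
PUSH 45 -> 45
STORE 2 -> (empty)
LOAD 2  -> 45
PUSH -6 -> 45 -6
GT      -> 1
LOAD 2  -> 1 45
SWAP    -> 45 1
SUB     -> 44
DUP     -> 44 44
DIV     -> 1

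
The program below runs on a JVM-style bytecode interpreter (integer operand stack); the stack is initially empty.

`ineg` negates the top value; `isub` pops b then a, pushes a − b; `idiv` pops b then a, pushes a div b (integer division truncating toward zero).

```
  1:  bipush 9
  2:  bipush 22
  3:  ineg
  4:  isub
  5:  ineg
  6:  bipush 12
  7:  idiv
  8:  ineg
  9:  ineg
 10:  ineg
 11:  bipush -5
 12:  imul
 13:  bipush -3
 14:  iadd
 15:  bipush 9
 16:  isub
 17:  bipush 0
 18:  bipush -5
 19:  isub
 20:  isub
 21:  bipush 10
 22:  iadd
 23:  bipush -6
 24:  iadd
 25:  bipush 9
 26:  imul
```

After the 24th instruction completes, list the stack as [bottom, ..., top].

[-23]

bipush 9  : [9]
bipush 22 : [9, 22]
ineg      : [9, -22]
isub      : [31]
ineg      : [-31]
bipush 12 : [-31, 12]
idiv      : [-2]
ineg      : [2]
ineg      : [-2]
ineg      : [2]
bipush -5 : [2, -5]
imul      : [-10]
bipush -3 : [-10, -3]
iadd      : [-13]
bipush 9  : [-13, 9]
isub      : [-22]
bipush 0  : [-22, 0]
bipush -5 : [-22, 0, -5]
isub      : [-22, 5]
isub      : [-27]
bipush 10 : [-27, 10]
iadd      : [-17]
bipush -6 : [-17, -6]
iadd      : [-23]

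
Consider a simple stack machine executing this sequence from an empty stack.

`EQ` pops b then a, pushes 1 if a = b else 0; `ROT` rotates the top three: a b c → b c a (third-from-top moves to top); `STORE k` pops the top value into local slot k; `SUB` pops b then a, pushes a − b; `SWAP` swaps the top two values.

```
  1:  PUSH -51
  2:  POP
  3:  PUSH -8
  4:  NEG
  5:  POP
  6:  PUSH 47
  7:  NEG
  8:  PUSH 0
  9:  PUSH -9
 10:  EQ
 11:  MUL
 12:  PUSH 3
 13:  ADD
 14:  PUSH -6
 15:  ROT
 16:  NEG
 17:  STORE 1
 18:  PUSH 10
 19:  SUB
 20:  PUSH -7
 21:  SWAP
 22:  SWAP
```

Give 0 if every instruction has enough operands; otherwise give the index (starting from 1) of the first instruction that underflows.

PUSH -51 -> -51
POP      -> (empty)
PUSH -8  -> -8
NEG      -> 8
POP      -> (empty)
PUSH 47  -> 47
NEG      -> -47
PUSH 0   -> -47 0
PUSH -9  -> -47 0 -9
EQ       -> -47 0
MUL      -> 0
PUSH 3   -> 0 3
ADD      -> 3
PUSH -6  -> 3 -6
ROT  — needs 3 operands, stack has 2 → underflow

15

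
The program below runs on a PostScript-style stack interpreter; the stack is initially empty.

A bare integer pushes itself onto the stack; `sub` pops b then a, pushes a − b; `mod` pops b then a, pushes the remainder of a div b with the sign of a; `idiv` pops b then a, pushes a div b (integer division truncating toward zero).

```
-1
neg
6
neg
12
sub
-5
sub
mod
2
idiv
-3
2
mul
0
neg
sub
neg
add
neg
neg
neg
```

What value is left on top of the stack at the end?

-1   → [-1]
neg  → [1]
6    → [1, 6]
neg  → [1, -6]
12   → [1, -6, 12]
sub  → [1, -18]
-5   → [1, -18, -5]
sub  → [1, -13]
mod  → [1]
2    → [1, 2]
idiv → [0]
-3   → [0, -3]
2    → [0, -3, 2]
mul  → [0, -6]
0    → [0, -6, 0]
neg  → [0, -6, 0]
sub  → [0, -6]
neg  → [0, 6]
add  → [6]
neg  → [-6]
neg  → [6]
neg  → [-6]

-6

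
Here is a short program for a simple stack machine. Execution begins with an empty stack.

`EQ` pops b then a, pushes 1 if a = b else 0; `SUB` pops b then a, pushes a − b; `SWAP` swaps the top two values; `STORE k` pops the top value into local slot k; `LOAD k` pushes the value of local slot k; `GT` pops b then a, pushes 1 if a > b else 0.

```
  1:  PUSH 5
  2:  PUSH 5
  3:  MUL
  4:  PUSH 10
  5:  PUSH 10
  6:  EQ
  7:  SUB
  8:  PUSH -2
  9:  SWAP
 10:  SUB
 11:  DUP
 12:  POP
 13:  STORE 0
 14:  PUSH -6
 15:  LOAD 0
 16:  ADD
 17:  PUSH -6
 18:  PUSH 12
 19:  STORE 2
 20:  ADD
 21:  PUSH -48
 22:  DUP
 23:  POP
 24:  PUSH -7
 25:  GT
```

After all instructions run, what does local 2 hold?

12

PUSH 5   -> [5]
PUSH 5   -> [5, 5]
MUL      -> [25]
PUSH 10  -> [25, 10]
PUSH 10  -> [25, 10, 10]
EQ       -> [25, 1]
SUB      -> [24]
PUSH -2  -> [24, -2]
SWAP     -> [-2, 24]
SUB      -> [-26]
DUP      -> [-26, -26]
POP      -> [-26]
STORE 0  -> []
PUSH -6  -> [-6]
LOAD 0   -> [-6, -26]
ADD      -> [-32]
PUSH -6  -> [-32, -6]
PUSH 12  -> [-32, -6, 12]
STORE 2  -> [-32, -6]
ADD      -> [-38]
PUSH -48 -> [-38, -48]
DUP      -> [-38, -48, -48]
POP      -> [-38, -48]
PUSH -7  -> [-38, -48, -7]
GT       -> [-38, 0]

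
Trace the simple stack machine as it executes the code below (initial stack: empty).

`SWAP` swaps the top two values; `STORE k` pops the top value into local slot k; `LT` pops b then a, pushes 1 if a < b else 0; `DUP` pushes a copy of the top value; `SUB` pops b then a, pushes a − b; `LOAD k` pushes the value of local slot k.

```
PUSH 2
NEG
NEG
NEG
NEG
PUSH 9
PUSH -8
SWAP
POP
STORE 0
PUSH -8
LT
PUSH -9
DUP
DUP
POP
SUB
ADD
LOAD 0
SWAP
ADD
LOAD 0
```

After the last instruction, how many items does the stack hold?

PUSH 2  : 2
NEG     : -2
NEG     : 2
NEG     : -2
NEG     : 2
PUSH 9  : 2 9
PUSH -8 : 2 9 -8
SWAP    : 2 -8 9
POP     : 2 -8
STORE 0 : 2
PUSH -8 : 2 -8
LT      : 0
PUSH -9 : 0 -9
DUP     : 0 -9 -9
DUP     : 0 -9 -9 -9
POP     : 0 -9 -9
SUB     : 0 0
ADD     : 0
LOAD 0  : 0 -8
SWAP    : -8 0
ADD     : -8
LOAD 0  : -8 -8

2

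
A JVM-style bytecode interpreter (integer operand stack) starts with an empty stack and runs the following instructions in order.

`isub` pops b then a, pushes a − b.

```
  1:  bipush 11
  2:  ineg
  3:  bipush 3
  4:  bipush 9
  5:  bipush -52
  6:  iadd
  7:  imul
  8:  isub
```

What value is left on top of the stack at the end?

118

bipush 11  : [11]
ineg       : [-11]
bipush 3   : [-11, 3]
bipush 9   : [-11, 3, 9]
bipush -52 : [-11, 3, 9, -52]
iadd       : [-11, 3, -43]
imul       : [-11, -129]
isub       : [118]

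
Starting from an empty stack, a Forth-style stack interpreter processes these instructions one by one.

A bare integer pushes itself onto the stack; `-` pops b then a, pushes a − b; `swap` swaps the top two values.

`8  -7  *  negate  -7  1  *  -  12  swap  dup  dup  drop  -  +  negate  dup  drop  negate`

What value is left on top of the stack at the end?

8      -> 8
-7     -> 8 -7
*      -> -56
negate -> 56
-7     -> 56 -7
1      -> 56 -7 1
*      -> 56 -7
-      -> 63
12     -> 63 12
swap   -> 12 63
dup    -> 12 63 63
dup    -> 12 63 63 63
drop   -> 12 63 63
-      -> 12 0
+      -> 12
negate -> -12
dup    -> -12 -12
drop   -> -12
negate -> 12

12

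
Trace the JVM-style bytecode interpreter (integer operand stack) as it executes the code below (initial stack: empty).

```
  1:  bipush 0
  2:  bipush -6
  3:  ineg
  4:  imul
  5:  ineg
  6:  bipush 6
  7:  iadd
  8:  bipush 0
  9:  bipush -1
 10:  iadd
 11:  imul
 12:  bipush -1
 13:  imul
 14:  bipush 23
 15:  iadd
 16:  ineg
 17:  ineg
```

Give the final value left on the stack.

bipush 0  -> [0]
bipush -6 -> [0, -6]
ineg      -> [0, 6]
imul      -> [0]
ineg      -> [0]
bipush 6  -> [0, 6]
iadd      -> [6]
bipush 0  -> [6, 0]
bipush -1 -> [6, 0, -1]
iadd      -> [6, -1]
imul      -> [-6]
bipush -1 -> [-6, -1]
imul      -> [6]
bipush 23 -> [6, 23]
iadd      -> [29]
ineg      -> [-29]
ineg      -> [29]

29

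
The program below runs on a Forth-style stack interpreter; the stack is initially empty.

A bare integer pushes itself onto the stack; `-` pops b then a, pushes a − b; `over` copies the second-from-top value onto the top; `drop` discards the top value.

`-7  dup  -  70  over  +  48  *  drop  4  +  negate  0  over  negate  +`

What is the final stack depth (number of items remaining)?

-7     : [-7]
dup    : [-7, -7]
-      : [0]
70     : [0, 70]
over   : [0, 70, 0]
+      : [0, 70]
48     : [0, 70, 48]
*      : [0, 3360]
drop   : [0]
4      : [0, 4]
+      : [4]
negate : [-4]
0      : [-4, 0]
over   : [-4, 0, -4]
negate : [-4, 0, 4]
+      : [-4, 4]

2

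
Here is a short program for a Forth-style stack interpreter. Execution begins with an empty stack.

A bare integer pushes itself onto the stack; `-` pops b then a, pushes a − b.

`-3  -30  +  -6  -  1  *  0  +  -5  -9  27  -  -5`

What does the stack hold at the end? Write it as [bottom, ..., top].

[-27, -5, -36, -5]

-3   -3
-30  -3 -30
+    -33
-6   -33 -6
-    -27
1    -27 1
*    -27
0    -27 0
+    -27
-5   -27 -5
-9   -27 -5 -9
27   -27 -5 -9 27
-    -27 -5 -36
-5   -27 -5 -36 -5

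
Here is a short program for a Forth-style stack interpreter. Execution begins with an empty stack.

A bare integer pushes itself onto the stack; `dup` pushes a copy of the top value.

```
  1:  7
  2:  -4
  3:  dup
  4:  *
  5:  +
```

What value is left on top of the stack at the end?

23

7    [7]
-4   [7, -4]
dup  [7, -4, -4]
*    [7, 16]
+    [23]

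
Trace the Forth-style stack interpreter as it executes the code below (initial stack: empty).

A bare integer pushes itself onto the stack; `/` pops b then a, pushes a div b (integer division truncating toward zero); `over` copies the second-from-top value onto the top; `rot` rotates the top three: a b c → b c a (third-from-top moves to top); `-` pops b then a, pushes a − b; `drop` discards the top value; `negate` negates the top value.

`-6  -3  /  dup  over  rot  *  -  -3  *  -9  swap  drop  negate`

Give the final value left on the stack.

-6     : [-6]
-3     : [-6, -3]
/      : [2]
dup    : [2, 2]
over   : [2, 2, 2]
rot    : [2, 2, 2]
*      : [2, 4]
-      : [-2]
-3     : [-2, -3]
*      : [6]
-9     : [6, -9]
swap   : [-9, 6]
drop   : [-9]
negate : [9]

9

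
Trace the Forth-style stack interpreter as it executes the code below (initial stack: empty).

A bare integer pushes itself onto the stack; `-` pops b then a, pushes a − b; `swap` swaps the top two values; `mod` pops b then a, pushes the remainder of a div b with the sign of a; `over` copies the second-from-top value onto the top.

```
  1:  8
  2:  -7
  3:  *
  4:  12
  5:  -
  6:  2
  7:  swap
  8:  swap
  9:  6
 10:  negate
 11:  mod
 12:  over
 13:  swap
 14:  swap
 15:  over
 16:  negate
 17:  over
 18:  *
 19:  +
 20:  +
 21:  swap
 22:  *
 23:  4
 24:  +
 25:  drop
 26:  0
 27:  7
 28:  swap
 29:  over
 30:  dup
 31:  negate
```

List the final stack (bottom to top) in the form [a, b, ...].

[7, 0, 7, -7]

8      -> 8
-7     -> 8 -7
*      -> -56
12     -> -56 12
-      -> -68
2      -> -68 2
swap   -> 2 -68
swap   -> -68 2
6      -> -68 2 6
negate -> -68 2 -6
mod    -> -68 2
over   -> -68 2 -68
swap   -> -68 -68 2
swap   -> -68 2 -68
over   -> -68 2 -68 2
negate -> -68 2 -68 -2
over   -> -68 2 -68 -2 -68
*      -> -68 2 -68 136
+      -> -68 2 68
+      -> -68 70
swap   -> 70 -68
*      -> -4760
4      -> -4760 4
+      -> -4756
drop   -> (empty)
0      -> 0
7      -> 0 7
swap   -> 7 0
over   -> 7 0 7
dup    -> 7 0 7 7
negate -> 7 0 7 -7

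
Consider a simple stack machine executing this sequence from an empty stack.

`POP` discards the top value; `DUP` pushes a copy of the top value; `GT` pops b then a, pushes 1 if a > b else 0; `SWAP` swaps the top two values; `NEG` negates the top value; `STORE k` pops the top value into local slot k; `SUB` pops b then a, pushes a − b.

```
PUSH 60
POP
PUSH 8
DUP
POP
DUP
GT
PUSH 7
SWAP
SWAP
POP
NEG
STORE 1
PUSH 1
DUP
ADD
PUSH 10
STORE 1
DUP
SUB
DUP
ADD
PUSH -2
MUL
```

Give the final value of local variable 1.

PUSH 60 : [60]
POP     : []
PUSH 8  : [8]
DUP     : [8, 8]
POP     : [8]
DUP     : [8, 8]
GT      : [0]
PUSH 7  : [0, 7]
SWAP    : [7, 0]
SWAP    : [0, 7]
POP     : [0]
NEG     : [0]
STORE 1 : []
PUSH 1  : [1]
DUP     : [1, 1]
ADD     : [2]
PUSH 10 : [2, 10]
STORE 1 : [2]
DUP     : [2, 2]
SUB     : [0]
DUP     : [0, 0]
ADD     : [0]
PUSH -2 : [0, -2]
MUL     : [0]

10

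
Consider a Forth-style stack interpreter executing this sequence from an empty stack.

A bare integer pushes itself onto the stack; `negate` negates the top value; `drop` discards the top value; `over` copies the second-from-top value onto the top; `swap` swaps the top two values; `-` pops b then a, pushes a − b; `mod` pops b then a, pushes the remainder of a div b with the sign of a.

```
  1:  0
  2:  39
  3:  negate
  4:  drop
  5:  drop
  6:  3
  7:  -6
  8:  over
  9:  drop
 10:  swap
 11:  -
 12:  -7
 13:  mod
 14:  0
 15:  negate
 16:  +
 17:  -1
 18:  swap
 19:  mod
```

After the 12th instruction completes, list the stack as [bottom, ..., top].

0      → [0]
39     → [0, 39]
negate → [0, -39]
drop   → [0]
drop   → []
3      → [3]
-6     → [3, -6]
over   → [3, -6, 3]
drop   → [3, -6]
swap   → [-6, 3]
-      → [-9]
-7     → [-9, -7]

[-9, -7]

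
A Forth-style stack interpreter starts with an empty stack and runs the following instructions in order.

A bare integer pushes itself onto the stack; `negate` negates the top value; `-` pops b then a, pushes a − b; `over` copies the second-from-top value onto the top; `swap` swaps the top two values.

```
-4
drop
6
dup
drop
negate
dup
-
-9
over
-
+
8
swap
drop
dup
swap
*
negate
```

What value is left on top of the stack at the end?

-4     : [-4]
drop   : []
6      : [6]
dup    : [6, 6]
drop   : [6]
negate : [-6]
dup    : [-6, -6]
-      : [0]
-9     : [0, -9]
over   : [0, -9, 0]
-      : [0, -9]
+      : [-9]
8      : [-9, 8]
swap   : [8, -9]
drop   : [8]
dup    : [8, 8]
swap   : [8, 8]
*      : [64]
negate : [-64]

-64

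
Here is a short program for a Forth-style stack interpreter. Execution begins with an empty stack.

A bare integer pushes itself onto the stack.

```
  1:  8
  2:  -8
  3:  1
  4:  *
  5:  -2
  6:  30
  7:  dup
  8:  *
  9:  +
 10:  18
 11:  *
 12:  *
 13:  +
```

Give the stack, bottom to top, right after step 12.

8   -> 8
-8  -> 8 -8
1   -> 8 -8 1
*   -> 8 -8
-2  -> 8 -8 -2
30  -> 8 -8 -2 30
dup -> 8 -8 -2 30 30
*   -> 8 -8 -2 900
+   -> 8 -8 898
18  -> 8 -8 898 18
*   -> 8 -8 16164
*   -> 8 -129312

[8, -129312]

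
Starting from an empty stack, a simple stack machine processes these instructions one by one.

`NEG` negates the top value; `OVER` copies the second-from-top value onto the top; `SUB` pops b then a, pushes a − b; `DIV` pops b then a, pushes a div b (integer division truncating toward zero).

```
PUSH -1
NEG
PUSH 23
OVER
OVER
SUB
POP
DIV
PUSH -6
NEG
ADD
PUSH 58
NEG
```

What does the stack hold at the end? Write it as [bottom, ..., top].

PUSH -1 : -1
NEG     : 1
PUSH 23 : 1 23
OVER    : 1 23 1
OVER    : 1 23 1 23
SUB     : 1 23 -22
POP     : 1 23
DIV     : 0
PUSH -6 : 0 -6
NEG     : 0 6
ADD     : 6
PUSH 58 : 6 58
NEG     : 6 -58

[6, -58]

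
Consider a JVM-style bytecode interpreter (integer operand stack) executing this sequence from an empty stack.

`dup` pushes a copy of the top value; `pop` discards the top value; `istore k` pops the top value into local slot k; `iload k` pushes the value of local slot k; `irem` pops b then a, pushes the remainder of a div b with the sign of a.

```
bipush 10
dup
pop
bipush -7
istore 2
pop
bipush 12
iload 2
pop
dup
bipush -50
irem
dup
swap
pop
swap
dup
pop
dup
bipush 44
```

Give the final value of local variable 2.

bipush 10  → [10]
dup        → [10, 10]
pop        → [10]
bipush -7  → [10, -7]
istore 2   → [10]
pop        → []
bipush 12  → [12]
iload 2    → [12, -7]
pop        → [12]
dup        → [12, 12]
bipush -50 → [12, 12, -50]
irem       → [12, 12]
dup        → [12, 12, 12]
swap       → [12, 12, 12]
pop        → [12, 12]
swap       → [12, 12]
dup        → [12, 12, 12]
pop        → [12, 12]
dup        → [12, 12, 12]
bipush 44  → [12, 12, 12, 44]

-7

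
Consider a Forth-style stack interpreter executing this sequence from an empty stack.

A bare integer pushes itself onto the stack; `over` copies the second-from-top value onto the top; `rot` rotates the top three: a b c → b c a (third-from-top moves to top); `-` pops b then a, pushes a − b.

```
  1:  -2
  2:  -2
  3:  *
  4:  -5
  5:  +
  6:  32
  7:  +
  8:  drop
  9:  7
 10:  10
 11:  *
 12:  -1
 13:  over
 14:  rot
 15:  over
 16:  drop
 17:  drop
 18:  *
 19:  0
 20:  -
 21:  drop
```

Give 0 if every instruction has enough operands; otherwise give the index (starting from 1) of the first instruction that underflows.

0

-2    [-2]
-2    [-2, -2]
*     [4]
-5    [4, -5]
+     [-1]
32    [-1, 32]
+     [31]
drop  []
7     [7]
10    [7, 10]
*     [70]
-1    [70, -1]
over  [70, -1, 70]
rot   [-1, 70, 70]
over  [-1, 70, 70, 70]
drop  [-1, 70, 70]
drop  [-1, 70]
*     [-70]
0     [-70, 0]
-     [-70]
drop  []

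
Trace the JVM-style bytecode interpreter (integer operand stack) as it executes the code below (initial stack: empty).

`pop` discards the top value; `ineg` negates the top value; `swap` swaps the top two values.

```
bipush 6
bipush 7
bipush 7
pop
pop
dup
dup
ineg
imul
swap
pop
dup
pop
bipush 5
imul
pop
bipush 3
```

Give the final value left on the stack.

bipush 6  6
bipush 7  6 7
bipush 7  6 7 7
pop       6 7
pop       6
dup       6 6
dup       6 6 6
ineg      6 6 -6
imul      6 -36
swap      -36 6
pop       -36
dup       -36 -36
pop       -36
bipush 5  -36 5
imul      -180
pop       (empty)
bipush 3  3

3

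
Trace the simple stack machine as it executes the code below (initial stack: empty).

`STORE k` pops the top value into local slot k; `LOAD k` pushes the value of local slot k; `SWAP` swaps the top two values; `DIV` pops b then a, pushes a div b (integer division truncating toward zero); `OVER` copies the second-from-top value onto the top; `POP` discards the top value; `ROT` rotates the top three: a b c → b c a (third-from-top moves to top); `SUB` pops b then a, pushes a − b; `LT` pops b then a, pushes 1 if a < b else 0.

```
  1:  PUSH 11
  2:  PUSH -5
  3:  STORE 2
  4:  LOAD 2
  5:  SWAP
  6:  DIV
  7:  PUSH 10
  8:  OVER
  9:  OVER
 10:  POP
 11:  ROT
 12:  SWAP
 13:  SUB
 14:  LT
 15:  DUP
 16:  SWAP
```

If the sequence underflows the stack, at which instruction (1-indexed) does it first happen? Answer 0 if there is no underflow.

PUSH 11 → 11
PUSH -5 → 11 -5
STORE 2 → 11
LOAD 2  → 11 -5
SWAP    → -5 11
DIV     → 0
PUSH 10 → 0 10
OVER    → 0 10 0
OVER    → 0 10 0 10
POP     → 0 10 0
ROT     → 10 0 0
SWAP    → 10 0 0
SUB     → 10 0
LT      → 0
DUP     → 0 0
SWAP    → 0 0

0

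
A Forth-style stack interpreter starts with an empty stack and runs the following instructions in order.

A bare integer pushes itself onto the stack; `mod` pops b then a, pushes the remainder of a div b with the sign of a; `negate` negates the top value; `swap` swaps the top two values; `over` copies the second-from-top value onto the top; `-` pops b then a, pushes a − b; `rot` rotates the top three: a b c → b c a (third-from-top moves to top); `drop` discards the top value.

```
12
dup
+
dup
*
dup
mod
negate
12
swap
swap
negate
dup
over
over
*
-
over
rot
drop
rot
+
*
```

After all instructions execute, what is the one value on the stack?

1872

12     → [12]
dup    → [12, 12]
+      → [24]
dup    → [24, 24]
*      → [576]
dup    → [576, 576]
mod    → [0]
negate → [0]
12     → [0, 12]
swap   → [12, 0]
swap   → [0, 12]
negate → [0, -12]
dup    → [0, -12, -12]
over   → [0, -12, -12, -12]
over   → [0, -12, -12, -12, -12]
*      → [0, -12, -12, 144]
-      → [0, -12, -156]
over   → [0, -12, -156, -12]
rot    → [0, -156, -12, -12]
drop   → [0, -156, -12]
rot    → [-156, -12, 0]
+      → [-156, -12]
*      → [1872]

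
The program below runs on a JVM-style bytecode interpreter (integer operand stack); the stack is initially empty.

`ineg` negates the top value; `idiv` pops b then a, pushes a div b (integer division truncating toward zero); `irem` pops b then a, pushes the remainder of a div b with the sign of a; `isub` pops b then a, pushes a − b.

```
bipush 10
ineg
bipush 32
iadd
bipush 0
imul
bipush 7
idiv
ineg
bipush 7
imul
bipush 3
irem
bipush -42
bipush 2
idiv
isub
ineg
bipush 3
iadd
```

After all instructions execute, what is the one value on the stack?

bipush 10  → [10]
ineg       → [-10]
bipush 32  → [-10, 32]
iadd       → [22]
bipush 0   → [22, 0]
imul       → [0]
bipush 7   → [0, 7]
idiv       → [0]
ineg       → [0]
bipush 7   → [0, 7]
imul       → [0]
bipush 3   → [0, 3]
irem       → [0]
bipush -42 → [0, -42]
bipush 2   → [0, -42, 2]
idiv       → [0, -21]
isub       → [21]
ineg       → [-21]
bipush 3   → [-21, 3]
iadd       → [-18]

-18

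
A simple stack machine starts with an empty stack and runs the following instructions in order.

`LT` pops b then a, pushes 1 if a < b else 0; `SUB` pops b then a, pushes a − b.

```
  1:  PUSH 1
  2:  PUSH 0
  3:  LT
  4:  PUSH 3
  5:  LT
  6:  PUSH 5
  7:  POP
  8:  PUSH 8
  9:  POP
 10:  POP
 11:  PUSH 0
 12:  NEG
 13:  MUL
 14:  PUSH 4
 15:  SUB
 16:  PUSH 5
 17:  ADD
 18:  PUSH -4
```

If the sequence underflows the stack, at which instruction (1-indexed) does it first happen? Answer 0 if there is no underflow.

13

PUSH 1 : 1
PUSH 0 : 1 0
LT     : 0
PUSH 3 : 0 3
LT     : 1
PUSH 5 : 1 5
POP    : 1
PUSH 8 : 1 8
POP    : 1
POP    : (empty)
PUSH 0 : 0
NEG    : 0
MUL  — needs 2 operands, stack has 1 → underflow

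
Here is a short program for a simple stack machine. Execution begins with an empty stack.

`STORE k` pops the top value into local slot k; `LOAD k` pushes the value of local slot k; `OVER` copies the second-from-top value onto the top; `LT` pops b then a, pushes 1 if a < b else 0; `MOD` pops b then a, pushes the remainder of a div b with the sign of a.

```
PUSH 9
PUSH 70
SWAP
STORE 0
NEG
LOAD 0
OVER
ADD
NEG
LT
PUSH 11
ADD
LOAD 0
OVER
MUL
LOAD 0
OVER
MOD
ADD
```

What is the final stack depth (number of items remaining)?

PUSH 9  -> [9]
PUSH 70 -> [9, 70]
SWAP    -> [70, 9]
STORE 0 -> [70]
NEG     -> [-70]
LOAD 0  -> [-70, 9]
OVER    -> [-70, 9, -70]
ADD     -> [-70, -61]
NEG     -> [-70, 61]
LT      -> [1]
PUSH 11 -> [1, 11]
ADD     -> [12]
LOAD 0  -> [12, 9]
OVER    -> [12, 9, 12]
MUL     -> [12, 108]
LOAD 0  -> [12, 108, 9]
OVER    -> [12, 108, 9, 108]
MOD     -> [12, 108, 9]
ADD     -> [12, 117]

2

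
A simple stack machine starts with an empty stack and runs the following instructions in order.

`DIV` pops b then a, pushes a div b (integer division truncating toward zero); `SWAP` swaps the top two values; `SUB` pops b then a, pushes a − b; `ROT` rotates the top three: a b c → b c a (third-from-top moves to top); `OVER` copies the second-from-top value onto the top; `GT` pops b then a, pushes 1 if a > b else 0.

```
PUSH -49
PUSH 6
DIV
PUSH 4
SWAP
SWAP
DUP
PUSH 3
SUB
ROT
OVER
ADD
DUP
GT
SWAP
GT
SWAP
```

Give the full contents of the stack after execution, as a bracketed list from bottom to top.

[0, 4]

PUSH -49 : [-49]
PUSH 6   : [-49, 6]
DIV      : [-8]
PUSH 4   : [-8, 4]
SWAP     : [4, -8]
SWAP     : [-8, 4]
DUP      : [-8, 4, 4]
PUSH 3   : [-8, 4, 4, 3]
SUB      : [-8, 4, 1]
ROT      : [4, 1, -8]
OVER     : [4, 1, -8, 1]
ADD      : [4, 1, -7]
DUP      : [4, 1, -7, -7]
GT       : [4, 1, 0]
SWAP     : [4, 0, 1]
GT       : [4, 0]
SWAP     : [0, 4]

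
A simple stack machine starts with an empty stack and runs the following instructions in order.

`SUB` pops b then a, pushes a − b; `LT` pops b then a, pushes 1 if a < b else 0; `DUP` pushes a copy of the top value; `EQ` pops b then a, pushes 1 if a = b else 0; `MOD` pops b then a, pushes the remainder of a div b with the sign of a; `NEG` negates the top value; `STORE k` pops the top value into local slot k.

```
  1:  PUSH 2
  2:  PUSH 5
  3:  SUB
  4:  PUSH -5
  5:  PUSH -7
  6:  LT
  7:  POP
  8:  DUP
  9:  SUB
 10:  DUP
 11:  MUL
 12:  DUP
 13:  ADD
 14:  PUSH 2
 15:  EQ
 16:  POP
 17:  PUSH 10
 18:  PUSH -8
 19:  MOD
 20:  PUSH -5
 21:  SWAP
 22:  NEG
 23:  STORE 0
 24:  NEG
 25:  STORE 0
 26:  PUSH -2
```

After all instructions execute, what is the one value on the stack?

PUSH 2  -> [2]
PUSH 5  -> [2, 5]
SUB     -> [-3]
PUSH -5 -> [-3, -5]
PUSH -7 -> [-3, -5, -7]
LT      -> [-3, 0]
POP     -> [-3]
DUP     -> [-3, -3]
SUB     -> [0]
DUP     -> [0, 0]
MUL     -> [0]
DUP     -> [0, 0]
ADD     -> [0]
PUSH 2  -> [0, 2]
EQ      -> [0]
POP     -> []
PUSH 10 -> [10]
PUSH -8 -> [10, -8]
MOD     -> [2]
PUSH -5 -> [2, -5]
SWAP    -> [-5, 2]
NEG     -> [-5, -2]
STORE 0 -> [-5]
NEG     -> [5]
STORE 0 -> []
PUSH -2 -> [-2]

-2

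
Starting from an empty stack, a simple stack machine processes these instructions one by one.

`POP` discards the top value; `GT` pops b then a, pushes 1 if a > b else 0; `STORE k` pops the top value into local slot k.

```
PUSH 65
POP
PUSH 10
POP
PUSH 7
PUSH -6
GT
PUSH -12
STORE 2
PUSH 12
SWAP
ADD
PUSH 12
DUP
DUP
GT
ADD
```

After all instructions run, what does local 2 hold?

PUSH 65   65
POP       (empty)
PUSH 10   10
POP       (empty)
PUSH 7    7
PUSH -6   7 -6
GT        1
PUSH -12  1 -12
STORE 2   1
PUSH 12   1 12
SWAP      12 1
ADD       13
PUSH 12   13 12
DUP       13 12 12
DUP       13 12 12 12
GT        13 12 0
ADD       13 12

-12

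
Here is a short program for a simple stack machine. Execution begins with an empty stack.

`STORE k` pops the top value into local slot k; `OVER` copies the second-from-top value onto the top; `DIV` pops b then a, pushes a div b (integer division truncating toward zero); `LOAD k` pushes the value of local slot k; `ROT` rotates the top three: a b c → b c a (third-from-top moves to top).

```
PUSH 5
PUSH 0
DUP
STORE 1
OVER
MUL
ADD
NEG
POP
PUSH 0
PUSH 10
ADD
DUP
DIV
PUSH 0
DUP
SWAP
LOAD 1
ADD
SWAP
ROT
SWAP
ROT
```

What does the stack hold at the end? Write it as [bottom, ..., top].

[1, 0, 0]

PUSH 5  : 5
PUSH 0  : 5 0
DUP     : 5 0 0
STORE 1 : 5 0
OVER    : 5 0 5
MUL     : 5 0
ADD     : 5
NEG     : -5
POP     : (empty)
PUSH 0  : 0
PUSH 10 : 0 10
ADD     : 10
DUP     : 10 10
DIV     : 1
PUSH 0  : 1 0
DUP     : 1 0 0
SWAP    : 1 0 0
LOAD 1  : 1 0 0 0
ADD     : 1 0 0
SWAP    : 1 0 0
ROT     : 0 0 1
SWAP    : 0 1 0
ROT     : 1 0 0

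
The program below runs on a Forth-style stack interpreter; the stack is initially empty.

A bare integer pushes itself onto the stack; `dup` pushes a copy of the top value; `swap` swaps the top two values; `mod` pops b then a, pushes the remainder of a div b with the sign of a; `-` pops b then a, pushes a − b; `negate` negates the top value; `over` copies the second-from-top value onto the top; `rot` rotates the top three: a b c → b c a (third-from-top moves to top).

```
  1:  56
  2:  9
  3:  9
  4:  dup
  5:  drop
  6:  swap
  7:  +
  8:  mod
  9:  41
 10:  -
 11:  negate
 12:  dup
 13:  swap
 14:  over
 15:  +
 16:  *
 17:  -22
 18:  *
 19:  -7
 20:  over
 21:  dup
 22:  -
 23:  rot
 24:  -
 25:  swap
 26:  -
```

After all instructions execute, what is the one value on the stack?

66931

56     → 56
9      → 56 9
9      → 56 9 9
dup    → 56 9 9 9
drop   → 56 9 9
swap   → 56 9 9
+      → 56 18
mod    → 2
41     → 2 41
-      → -39
negate → 39
dup    → 39 39
swap   → 39 39
over   → 39 39 39
+      → 39 78
*      → 3042
-22    → 3042 -22
*      → -66924
-7     → -66924 -7
over   → -66924 -7 -66924
dup    → -66924 -7 -66924 -66924
-      → -66924 -7 0
rot    → -7 0 -66924
-      → -7 66924
swap   → 66924 -7
-      → 66931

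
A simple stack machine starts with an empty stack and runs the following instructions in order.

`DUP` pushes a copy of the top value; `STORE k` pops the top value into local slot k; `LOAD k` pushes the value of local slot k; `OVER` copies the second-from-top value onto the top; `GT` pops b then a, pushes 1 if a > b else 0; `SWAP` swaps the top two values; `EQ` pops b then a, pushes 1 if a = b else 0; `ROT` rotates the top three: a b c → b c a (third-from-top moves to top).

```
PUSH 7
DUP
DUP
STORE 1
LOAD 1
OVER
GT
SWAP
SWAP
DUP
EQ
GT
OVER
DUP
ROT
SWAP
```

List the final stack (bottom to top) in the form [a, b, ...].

[7, 7, 1, 7]

PUSH 7  : [7]
DUP     : [7, 7]
DUP     : [7, 7, 7]
STORE 1 : [7, 7]
LOAD 1  : [7, 7, 7]
OVER    : [7, 7, 7, 7]
GT      : [7, 7, 0]
SWAP    : [7, 0, 7]
SWAP    : [7, 7, 0]
DUP     : [7, 7, 0, 0]
EQ      : [7, 7, 1]
GT      : [7, 1]
OVER    : [7, 1, 7]
DUP     : [7, 1, 7, 7]
ROT     : [7, 7, 7, 1]
SWAP    : [7, 7, 1, 7]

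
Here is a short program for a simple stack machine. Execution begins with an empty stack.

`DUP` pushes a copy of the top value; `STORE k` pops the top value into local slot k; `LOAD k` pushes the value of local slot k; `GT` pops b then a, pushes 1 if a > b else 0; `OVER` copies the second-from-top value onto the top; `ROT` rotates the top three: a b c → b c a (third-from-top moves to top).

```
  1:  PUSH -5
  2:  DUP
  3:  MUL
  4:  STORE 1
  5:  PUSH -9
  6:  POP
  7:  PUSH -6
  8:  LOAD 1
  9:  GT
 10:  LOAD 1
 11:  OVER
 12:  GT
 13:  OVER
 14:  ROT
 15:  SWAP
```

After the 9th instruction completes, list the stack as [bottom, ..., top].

[0]

PUSH -5 -> [-5]
DUP     -> [-5, -5]
MUL     -> [25]
STORE 1 -> []
PUSH -9 -> [-9]
POP     -> []
PUSH -6 -> [-6]
LOAD 1  -> [-6, 25]
GT      -> [0]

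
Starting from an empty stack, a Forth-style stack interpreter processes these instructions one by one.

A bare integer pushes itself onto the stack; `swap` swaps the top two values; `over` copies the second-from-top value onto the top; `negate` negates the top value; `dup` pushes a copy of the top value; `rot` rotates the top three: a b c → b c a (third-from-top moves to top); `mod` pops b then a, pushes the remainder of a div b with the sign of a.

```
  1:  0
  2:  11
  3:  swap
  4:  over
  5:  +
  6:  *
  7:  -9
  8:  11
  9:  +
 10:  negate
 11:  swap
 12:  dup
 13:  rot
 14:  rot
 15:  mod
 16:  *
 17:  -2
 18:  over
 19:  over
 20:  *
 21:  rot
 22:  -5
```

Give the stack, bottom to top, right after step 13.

0      -> [0]
11     -> [0, 11]
swap   -> [11, 0]
over   -> [11, 0, 11]
+      -> [11, 11]
*      -> [121]
-9     -> [121, -9]
11     -> [121, -9, 11]
+      -> [121, 2]
negate -> [121, -2]
swap   -> [-2, 121]
dup    -> [-2, 121, 121]
rot    -> [121, 121, -2]

[121, 121, -2]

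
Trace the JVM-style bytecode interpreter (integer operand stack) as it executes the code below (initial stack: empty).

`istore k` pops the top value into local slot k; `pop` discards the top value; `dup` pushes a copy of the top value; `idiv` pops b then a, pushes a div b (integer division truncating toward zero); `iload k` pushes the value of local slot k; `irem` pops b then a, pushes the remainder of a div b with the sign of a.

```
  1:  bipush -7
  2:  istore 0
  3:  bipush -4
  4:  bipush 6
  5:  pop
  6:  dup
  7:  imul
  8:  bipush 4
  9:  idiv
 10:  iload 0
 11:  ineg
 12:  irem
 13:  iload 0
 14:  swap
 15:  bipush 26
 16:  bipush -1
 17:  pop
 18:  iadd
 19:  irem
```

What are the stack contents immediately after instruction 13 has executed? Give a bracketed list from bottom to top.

bipush -7  [-7]
istore 0   []
bipush -4  [-4]
bipush 6   [-4, 6]
pop        [-4]
dup        [-4, -4]
imul       [16]
bipush 4   [16, 4]
idiv       [4]
iload 0    [4, -7]
ineg       [4, 7]
irem       [4]
iload 0    [4, -7]

[4, -7]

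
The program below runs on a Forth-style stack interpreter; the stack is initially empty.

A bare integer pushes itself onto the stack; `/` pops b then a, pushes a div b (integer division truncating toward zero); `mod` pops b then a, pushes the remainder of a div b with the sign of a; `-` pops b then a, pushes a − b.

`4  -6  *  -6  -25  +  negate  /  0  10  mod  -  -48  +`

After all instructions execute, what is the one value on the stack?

-48

4      -> 4
-6     -> 4 -6
*      -> -24
-6     -> -24 -6
-25    -> -24 -6 -25
+      -> -24 -31
negate -> -24 31
/      -> 0
0      -> 0 0
10     -> 0 0 10
mod    -> 0 0
-      -> 0
-48    -> 0 -48
+      -> -48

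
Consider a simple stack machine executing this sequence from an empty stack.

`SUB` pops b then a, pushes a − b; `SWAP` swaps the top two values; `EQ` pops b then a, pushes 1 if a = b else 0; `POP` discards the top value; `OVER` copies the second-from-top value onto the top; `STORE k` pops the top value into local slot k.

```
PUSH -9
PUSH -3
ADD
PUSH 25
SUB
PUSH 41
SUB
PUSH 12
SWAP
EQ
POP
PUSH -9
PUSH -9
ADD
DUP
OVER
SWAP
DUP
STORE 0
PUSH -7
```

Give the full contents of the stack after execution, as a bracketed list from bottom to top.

[-18, -18, -18, -7]

PUSH -9 -> [-9]
PUSH -3 -> [-9, -3]
ADD     -> [-12]
PUSH 25 -> [-12, 25]
SUB     -> [-37]
PUSH 41 -> [-37, 41]
SUB     -> [-78]
PUSH 12 -> [-78, 12]
SWAP    -> [12, -78]
EQ      -> [0]
POP     -> []
PUSH -9 -> [-9]
PUSH -9 -> [-9, -9]
ADD     -> [-18]
DUP     -> [-18, -18]
OVER    -> [-18, -18, -18]
SWAP    -> [-18, -18, -18]
DUP     -> [-18, -18, -18, -18]
STORE 0 -> [-18, -18, -18]
PUSH -7 -> [-18, -18, -18, -7]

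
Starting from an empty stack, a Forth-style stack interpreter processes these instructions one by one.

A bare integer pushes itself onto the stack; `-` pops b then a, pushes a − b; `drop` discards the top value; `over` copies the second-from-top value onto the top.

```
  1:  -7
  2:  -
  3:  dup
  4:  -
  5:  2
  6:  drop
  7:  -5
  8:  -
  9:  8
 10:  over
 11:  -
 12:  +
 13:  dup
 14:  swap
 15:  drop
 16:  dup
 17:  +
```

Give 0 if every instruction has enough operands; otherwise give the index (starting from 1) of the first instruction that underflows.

-7 -> [-7]
-  — needs 2 operands, stack has 1 → underflow

2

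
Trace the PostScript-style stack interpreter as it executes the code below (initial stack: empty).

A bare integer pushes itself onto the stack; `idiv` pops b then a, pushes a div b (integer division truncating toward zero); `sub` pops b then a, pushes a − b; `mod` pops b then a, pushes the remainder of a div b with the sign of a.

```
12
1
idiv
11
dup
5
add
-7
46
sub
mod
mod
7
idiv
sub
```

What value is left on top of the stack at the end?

11

12   → [12]
1    → [12, 1]
idiv → [12]
11   → [12, 11]
dup  → [12, 11, 11]
5    → [12, 11, 11, 5]
add  → [12, 11, 16]
-7   → [12, 11, 16, -7]
46   → [12, 11, 16, -7, 46]
sub  → [12, 11, 16, -53]
mod  → [12, 11, 16]
mod  → [12, 11]
7    → [12, 11, 7]
idiv → [12, 1]
sub  → [11]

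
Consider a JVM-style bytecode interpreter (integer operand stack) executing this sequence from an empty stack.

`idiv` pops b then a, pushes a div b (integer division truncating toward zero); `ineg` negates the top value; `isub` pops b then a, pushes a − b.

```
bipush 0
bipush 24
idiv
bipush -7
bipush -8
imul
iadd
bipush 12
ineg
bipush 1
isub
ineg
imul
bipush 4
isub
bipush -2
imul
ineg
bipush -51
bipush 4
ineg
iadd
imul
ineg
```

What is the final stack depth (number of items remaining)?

bipush 0   -> [0]
bipush 24  -> [0, 24]
idiv       -> [0]
bipush -7  -> [0, -7]
bipush -8  -> [0, -7, -8]
imul       -> [0, 56]
iadd       -> [56]
bipush 12  -> [56, 12]
ineg       -> [56, -12]
bipush 1   -> [56, -12, 1]
isub       -> [56, -13]
ineg       -> [56, 13]
imul       -> [728]
bipush 4   -> [728, 4]
isub       -> [724]
bipush -2  -> [724, -2]
imul       -> [-1448]
ineg       -> [1448]
bipush -51 -> [1448, -51]
bipush 4   -> [1448, -51, 4]
ineg       -> [1448, -51, -4]
iadd       -> [1448, -55]
imul       -> [-79640]
ineg       -> [79640]

1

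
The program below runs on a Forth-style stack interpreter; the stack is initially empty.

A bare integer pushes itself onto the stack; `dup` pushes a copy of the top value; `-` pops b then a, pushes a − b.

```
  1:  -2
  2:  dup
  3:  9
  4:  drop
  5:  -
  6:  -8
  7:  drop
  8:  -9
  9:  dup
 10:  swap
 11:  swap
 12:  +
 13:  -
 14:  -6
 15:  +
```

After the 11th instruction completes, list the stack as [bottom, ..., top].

[0, -9, -9]

-2   -> -2
dup  -> -2 -2
9    -> -2 -2 9
drop -> -2 -2
-    -> 0
-8   -> 0 -8
drop -> 0
-9   -> 0 -9
dup  -> 0 -9 -9
swap -> 0 -9 -9
swap -> 0 -9 -9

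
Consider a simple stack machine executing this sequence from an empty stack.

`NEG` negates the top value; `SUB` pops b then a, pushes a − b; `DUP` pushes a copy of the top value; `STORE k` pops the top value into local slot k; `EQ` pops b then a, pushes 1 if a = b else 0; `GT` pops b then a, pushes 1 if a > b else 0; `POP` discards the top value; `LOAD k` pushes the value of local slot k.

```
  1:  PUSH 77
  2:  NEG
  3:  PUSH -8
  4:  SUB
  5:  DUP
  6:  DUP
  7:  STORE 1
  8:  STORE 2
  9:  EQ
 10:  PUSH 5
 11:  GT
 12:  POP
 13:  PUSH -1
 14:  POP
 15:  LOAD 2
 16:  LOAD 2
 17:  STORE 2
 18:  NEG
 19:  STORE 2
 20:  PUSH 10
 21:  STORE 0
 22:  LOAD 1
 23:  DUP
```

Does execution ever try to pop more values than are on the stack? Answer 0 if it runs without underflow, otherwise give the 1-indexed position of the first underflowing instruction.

PUSH 77 → 77
NEG     → -77
PUSH -8 → -77 -8
SUB     → -69
DUP     → -69 -69
DUP     → -69 -69 -69
STORE 1 → -69 -69
STORE 2 → -69
EQ  — needs 2 operands, stack has 1 → underflow

9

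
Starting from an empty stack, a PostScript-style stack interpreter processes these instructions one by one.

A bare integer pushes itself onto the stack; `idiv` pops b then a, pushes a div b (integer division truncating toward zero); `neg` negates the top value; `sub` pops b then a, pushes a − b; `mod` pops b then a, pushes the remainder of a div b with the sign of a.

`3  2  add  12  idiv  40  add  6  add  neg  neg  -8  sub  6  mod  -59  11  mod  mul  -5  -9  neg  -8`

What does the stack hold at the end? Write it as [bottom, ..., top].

3     [3]
2     [3, 2]
add   [5]
12    [5, 12]
idiv  [0]
40    [0, 40]
add   [40]
6     [40, 6]
add   [46]
neg   [-46]
neg   [46]
-8    [46, -8]
sub   [54]
6     [54, 6]
mod   [0]
-59   [0, -59]
11    [0, -59, 11]
mod   [0, -4]
mul   [0]
-5    [0, -5]
-9    [0, -5, -9]
neg   [0, -5, 9]
-8    [0, -5, 9, -8]

[0, -5, 9, -8]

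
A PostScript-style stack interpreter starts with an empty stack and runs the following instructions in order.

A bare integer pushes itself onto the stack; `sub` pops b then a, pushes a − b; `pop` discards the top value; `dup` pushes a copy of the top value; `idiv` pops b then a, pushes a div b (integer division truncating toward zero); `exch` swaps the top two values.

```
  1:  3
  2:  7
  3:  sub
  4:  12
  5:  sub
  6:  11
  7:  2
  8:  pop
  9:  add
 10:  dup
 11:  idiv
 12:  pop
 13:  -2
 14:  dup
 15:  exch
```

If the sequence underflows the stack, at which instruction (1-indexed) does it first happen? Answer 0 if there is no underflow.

0

3    → 3
7    → 3 7
sub  → -4
12   → -4 12
sub  → -16
11   → -16 11
2    → -16 11 2
pop  → -16 11
add  → -5
dup  → -5 -5
idiv → 1
pop  → (empty)
-2   → -2
dup  → -2 -2
exch → -2 -2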